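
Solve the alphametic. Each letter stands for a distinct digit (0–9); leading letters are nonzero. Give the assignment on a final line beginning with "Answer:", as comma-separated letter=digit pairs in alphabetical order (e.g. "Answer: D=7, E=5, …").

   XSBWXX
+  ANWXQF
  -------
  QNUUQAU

Step 1. [col 1: X + F ≡ U (mod 10)] no forcing yet in column 1 (carry-in 0); U=3 is free and consistent — try it. So U=3.
Step 2. [Q] the sum has 7 digits but both addends have 6; that extra leading digit Q is the final carry, namely 1. So Q=1.
Step 3. [col 1: X + F ≡ U (mod 10)] several values work for F in column 1 (X + F ≡ U (mod 10), carry-in 0); try F=9. So F=9.
Step 4. [col 1: X + F ≡ U (mod 10)] column 1 reads X+F+carry(0)=U with F=9, U=3; with digits 1,3,9 already taken and all letters distinct, the only value for X is 4 ⇒ X=4.
Step 5. [col 2: X + Q ≡ A (mod 10)] in column 2 we have X+Q≡A with carry-in 1; given X=4, Q=1 and digits 1,3,4,9 already taken and all letters distinct, that pins A to 6, so A=6.
Step 6. [col 3: W + X ≡ Q (mod 10)] in column 3 we have W+X≡Q with carry-in 0; given X=4, Q=1 and digits 1,3,4,6,9 already taken and all letters distinct, that pins W to 7. So W=7.
Step 7. [col 4: B + W ≡ U (mod 10)] column 4 reads B+W+carry(1)=U with W=7, U=3; with digits 1,3,4,6,7,9 already taken and all letters distinct, the only value for B is 5 ⇒ B=5.
Step 8. [col 5: S + N ≡ U (mod 10)] several values work for S in column 5 (S + N ≡ U (mod 10), carry-in 1); try S=2, so S=2.
Step 9. [col 5: S + N ≡ U (mod 10)] in column 5 we have S+N≡U with carry-in 1; given S=2, U=3 and digits 1,2,3,4,5,6,7,9 already taken and all letters distinct, that pins N to 0. So N=0.

Answer: A=6, B=5, F=9, N=0, Q=1, S=2, U=3, W=7, X=4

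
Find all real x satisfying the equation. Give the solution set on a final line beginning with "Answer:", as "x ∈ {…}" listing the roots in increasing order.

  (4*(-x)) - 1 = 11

Step 1. [(4*(-x)) - 1 = 11] add 1: x sits inside (… - 1) ⇒ sub: 4*(-x) = 12.
Step 2. [4*(-x) = 12] divide by the outer 4 ⇒ div: -x = 3.
Step 3. [-x = 3] flip signs both sides. So neg: x = -3.

Answer: x ∈ {-3}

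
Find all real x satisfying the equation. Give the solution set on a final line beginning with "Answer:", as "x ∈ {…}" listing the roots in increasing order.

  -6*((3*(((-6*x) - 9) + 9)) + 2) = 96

Step 1. [-6*((3*(((-6*x) - 9) + 9)) + 2) = 96] LHS = -6·(…); ÷-6 both sides ⇒ div: (3*(((-6*x) - 9) + 9)) + 2 = -16.
Step 2. [(3*(((-6*x) - 9) + 9)) + 2 = -16] +2 is outermost — subtract 2 both sides ⇒ sub: 3*(((-6*x) - 9) + 9) = -18.
Step 3. [3*(((-6*x) - 9) + 9) = -18] divide by the outer 3, so div: ((-6*x) - 9) + 9 = -6.
Step 4. [((-6*x) - 9) + 9 = -6] 9 comes off first (subtract 9), so sub: (-6*x) - 9 = -15.
Step 5. [(-6*x) - 9 = -15] add 9: x sits inside (… - 9). So sub: -6*x = -6.
Step 6. [-6*x = -6] leading coefficient -6: divide by -6. So div: x = 1.

Answer: x ∈ {1}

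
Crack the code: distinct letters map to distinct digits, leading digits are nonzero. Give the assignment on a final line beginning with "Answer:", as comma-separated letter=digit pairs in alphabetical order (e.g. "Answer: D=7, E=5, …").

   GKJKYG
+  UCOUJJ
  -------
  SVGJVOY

Step 1. [S] S is the leading digit of a 7-digit sum of two 6-digit numbers; the final carry is exactly 1. So S=1.
Step 2. [col 1: G + J ≡ Y (mod 10)] no forcing yet in column 1 (carry-in 0); J=2 is free and consistent — try it, so J=2.
Step 3. [col 1: G + J ≡ Y (mod 10)] column 1 (G + J ≡ Y (mod 10), carry-in 0) doesn't pin Y yet; pick Y=7 and continue. So Y=7.
Step 4. [col 1: G + J ≡ Y (mod 10)] in column 1 we have G+J≡Y with carry-in 0; given J=2, Y=7 and digits 1,2,7 already taken and all letters distinct, that pins G to 5 ⇒ G=5.
Step 5. [col 2: Y + J ≡ O (mod 10)] in column 2 we have Y+J≡O with carry-in 0; given Y=7, J=2 and digits 1,2,5,7 already taken and all letters distinct, that pins O to 9 ⇒ O=9.
Step 6. [col 3: K + U ≡ V (mod 10)] several values work for V in column 3 (K + U ≡ V (mod 10), carry-in 0); try V=0, so V=0.
Step 7. [col 3: K + U ≡ V (mod 10)] K=6 is one option consistent with column 3 (K + U ≡ V (mod 10), carry-in 0) — take it. So K=6.
Step 8. [col 3: K + U ≡ V (mod 10)] in column 3 we have K+U≡V with carry-in 0; given K=6, V=0 and digits 0,1,2,5,6,7,9 already taken and all letters distinct, that pins U to 4. So U=4.
Step 9. [col 5: K + C ≡ G (mod 10)] in column 5 we have K+C≡G with carry-in 1; given K=6, G=5 and digits 0,1,2,4,5,6,7,9 already taken and all letters distinct, that pins C to 8 ⇒ C=8.

Answer: C=8, G=5, J=2, K=6, O=9, S=1, U=4, V=0, Y=7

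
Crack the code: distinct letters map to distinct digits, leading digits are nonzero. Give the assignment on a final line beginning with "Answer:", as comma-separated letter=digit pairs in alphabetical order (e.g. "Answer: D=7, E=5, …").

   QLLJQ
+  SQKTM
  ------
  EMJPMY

Step 1. [col 1: Q + M ≡ Y (mod 10)] Q=8 is one option consistent with column 1 (Q + M ≡ Y (mod 10), carry-in 0) — take it ⇒ Q=8.
Step 2. [col 1: Q + M ≡ Y (mod 10)] Y=3 is one option consistent with column 1 (Q + M ≡ Y (mod 10), carry-in 0) — take it, so Y=3.
Step 3. [col 1: Q + M ≡ Y (mod 10)] in column 1 we have Q+M≡Y with carry-in 0; given Q=8, Y=3 and digits 3,8 already taken and all letters distinct, that pins M to 5, so M=5.
Step 4. [col 2: J + T ≡ M (mod 10)] several values work for J in column 2 (J + T ≡ M (mod 10), carry-in 1); try J=0. So J=0.
Step 5. [E] the sum has 6 digits but both addends have 5; that extra leading digit E is the final carry, namely 1. So E=1.
Step 6. [col 2: J + T ≡ M (mod 10)] from column 2 (J=0, M=5, carry-in 1, digits 0,1,3,5,8 already taken and all letters distinct): T must equal 4, so T=4.
Step 7. [col 3: L + K ≡ P (mod 10)] column 3 (L + K ≡ P (mod 10), carry-in 0) doesn't pin P yet; pick P=9 and continue, so P=9.
Step 8. [col 3: L + K ≡ P (mod 10)] column 3 (L + K ≡ P (mod 10), carry-in 0) doesn't pin L yet; pick L=2 and continue. So L=2.
Step 9. [col 3: L + K ≡ P (mod 10)] column 3 reads L+K+carry(0)=P with L=2, P=9; with digits 0,1,2,3,4,5,8,9 already taken and all letters distinct, the only value for K is 7. So K=7.
Step 10. [col 5: Q + S ≡ M (mod 10)] column 5: given Q=8, M=5, carry-in 1, and digits 0,1,2,3,4,5,7,8,9 already taken and all letters distinct, Q+S≡M (mod 10) forces S=6, so S=6.

Answer: E=1, J=0, K=7, L=2, M=5, P=9, Q=8, S=6, T=4, Y=3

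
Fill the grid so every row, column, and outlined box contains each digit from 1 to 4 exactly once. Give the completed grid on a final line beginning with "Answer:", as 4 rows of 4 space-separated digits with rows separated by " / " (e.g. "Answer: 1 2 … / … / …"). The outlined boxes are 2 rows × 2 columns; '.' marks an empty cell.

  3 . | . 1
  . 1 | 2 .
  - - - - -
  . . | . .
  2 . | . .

Step 1. [r1c3∈{4}] nothing but 4 survives at r1c3. So r1c3=4.
Step 2. [r3c1∈{1,4}] in col 1, 1 fits only at r3c1, so r3c1=1.
Step 3. [r3c3∈{3}] r3c3's peers cover all but 3. So r3c3=3.
Step 4. [r4c4∈{4}] only 4 remains possible at r4c4. So r4c4=4.
Step 5. [r2c1∈{4}] only 4 remains possible at r2c1, so r2c1=4.
Step 6. [r4c3∈{1}] r4c3 is down to just 1, so r4c3=1.
Step 7. [r4c2∈{3}] r4c2 is down to just 3 ⇒ r4c2=3.
Step 8. [r3c2∈{4}] nothing but 4 survives at r3c2. So r3c2=4.
Step 9. [r3c4∈{2}] r3c4 has the single candidate 2 ⇒ r3c4=2.
Step 10. [r2c4∈{3}] r2c4 has the single candidate 3, so r2c4=3.
Step 11. [r1c2∈{2}] r1c2's peers cover all but 2, so r1c2=2.

Answer: 3 2 4 1 / 4 1 2 3 / 1 4 3 2 / 2 3 1 4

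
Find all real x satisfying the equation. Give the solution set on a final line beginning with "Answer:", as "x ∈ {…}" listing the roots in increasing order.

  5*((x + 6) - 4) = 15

Step 1. [5*((x + 6) - 4) = 15] 5 out front; divide by 5. So div: (x + 6) - 4 = 3.
Step 2. [(x + 6) - 4 = 3] add 4: x sits inside (… - 4), so sub: x + 6 = 7.
Step 3. [x + 6 = 7] peel the +6: subtract 6 from each side ⇒ sub: x = 1.

Answer: x ∈ {1}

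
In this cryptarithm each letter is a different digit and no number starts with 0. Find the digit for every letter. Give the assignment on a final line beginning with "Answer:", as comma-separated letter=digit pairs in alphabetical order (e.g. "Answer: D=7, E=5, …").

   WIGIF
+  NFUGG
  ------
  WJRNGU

Step 1. [W] adding two 5-digit numbers gives at most 5+1 digits, and here it does — W is that final carry and must be 1. So W=1.
Step 2. [col 1: F + G ≡ U (mod 10)] several values work for G in column 1 (F + G ≡ U (mod 10), carry-in 0); try G=5. So G=5.
Step 3. [col 1: F + G ≡ U (mod 10)] U=2 is one option consistent with column 1 (F + G ≡ U (mod 10), carry-in 0) — take it. So U=2.
Step 4. [col 1: F + G ≡ U (mod 10)] from column 1 (G=5, U=2, carry-in 0, digits 1,2,5 already taken and all letters distinct): F must equal 7. So F=7.
Step 5. [col 2: I + G ≡ G (mod 10)] from column 2 (G=5, carry-in 1, digits 1,2,5,7 already taken and all letters distinct): I must equal 9 ⇒ I=9.
Step 6. [col 3: G + U ≡ N (mod 10)] column 3: given G=5, U=2, carry-in 1, and digits 1,2,5,7,9 already taken and all letters distinct, G+U≡N (mod 10) forces N=8 ⇒ N=8.
Step 7. [col 4: I + F ≡ R (mod 10)] column 4 reads I+F+carry(0)=R with I=9, F=7; with digits 1,2,5,7,8,9 already taken and all letters distinct, the only value for R is 6. So R=6.
Step 8. [col 5: W + N ≡ J (mod 10)] in column 5 we have W+N≡J with carry-in 1; given W=1, N=8 and digits 1,2,5,6,7,8,9 already taken and all letters distinct, that pins J to 0 ⇒ J=0.

Answer: F=7, G=5, I=9, J=0, N=8, R=6, U=2, W=1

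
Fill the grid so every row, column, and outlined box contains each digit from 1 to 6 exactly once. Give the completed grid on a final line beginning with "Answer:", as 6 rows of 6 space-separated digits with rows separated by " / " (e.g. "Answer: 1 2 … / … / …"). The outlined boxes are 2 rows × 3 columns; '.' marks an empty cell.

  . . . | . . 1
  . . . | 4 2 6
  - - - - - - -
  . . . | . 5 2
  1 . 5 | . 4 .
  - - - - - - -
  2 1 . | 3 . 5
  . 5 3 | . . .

Step 1. [r2c2∈{3}] r2c2 is down to just 3 ⇒ r2c2=3.
Step 2. [r5c3∈{4,6}] across row 5, 4 lands solely at r5c3. So r5c3=4.
Step 3. [r3c3∈{6}] r3c3 is down to just 6, so r3c3=6.
Step 4. [r1c2∈{2,4,6}] across col 2, 6 lands solely at r1c2 ⇒ r1c2=6.
Step 5. [r1c1∈{4,5}] row 1 places 4 nowhere but r1c1. So r1c1=4.
Step 6. [r5c5∈{6}] nothing but 6 survives at r5c5. So r5c5=6.
Step 7. [r6c5∈{1}] r6c5 has the single candidate 1, so r6c5=1.
Step 8. [r1c3∈{2}] r1c3 is down to just 2. So r1c3=2.
Step 9. [r6c6∈{4}] r6c6 is down to just 4 ⇒ r6c6=4.
Step 10. [r1c5∈{3}] r1c5's peers cover all but 3. So r1c5=3.
Step 11. [r3c2∈{4}] only 4 remains possible at r3c2 ⇒ r3c2=4.
Step 12. [r1c4∈{5}] only 5 remains possible at r1c4 ⇒ r1c4=5.
Step 13. [r4c2∈{2}] r4c2 has the single candidate 2 ⇒ r4c2=2.
Step 14. [r2c1∈{5}] only 5 remains possible at r2c1. So r2c1=5.
Step 15. [r4c6∈{3}] nothing but 3 survives at r4c6 ⇒ r4c6=3.
Step 16. [r3c4∈{1}] only 1 remains possible at r3c4 ⇒ r3c4=1.
Step 17. [r6c4∈{2}] nothing but 2 survives at r6c4 ⇒ r6c4=2.
Step 18. [r3c1∈{3}] r3c1 has the single candidate 3. So r3c1=3.
Step 19. [r6c1∈{6}] r6c1 is down to just 6, so r6c1=6.
Step 20. [r4c4∈{6}] r4c4 is down to just 6. So r4c4=6.
Step 21. [r2c3∈{1}] r2c3 has the single candidate 1 ⇒ r2c3=1.

Answer: 4 6 2 5 3 1 / 5 3 1 4 2 6 / 3 4 6 1 5 2 / 1 2 5 6 4 3 / 2 1 4 3 6 5 / 6 5 3 2 1 4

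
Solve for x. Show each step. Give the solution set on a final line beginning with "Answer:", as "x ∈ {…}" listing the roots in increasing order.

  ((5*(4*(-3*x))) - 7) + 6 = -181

Step 1. [((5*(4*(-3*x))) - 7) + 6 = -181] 6 comes off first (subtract 6), so sub: (5*(4*(-3*x))) - 7 = -187.
Step 2. [(5*(4*(-3*x))) - 7 = -187] -7 is outermost — add 7 both sides, so sub: 5*(4*(-3*x)) = -180.
Step 3. [5*(4*(-3*x)) = -180] leading coefficient 5: divide by 5, so div: 4*(-3*x) = -36.
Step 4. [4*(-3*x) = -36] divide by the outer 4, so div: -3*x = -9.
Step 5. [-3*x = -9] divide by the outer -3 ⇒ div: x = 3.

Answer: x ∈ {3}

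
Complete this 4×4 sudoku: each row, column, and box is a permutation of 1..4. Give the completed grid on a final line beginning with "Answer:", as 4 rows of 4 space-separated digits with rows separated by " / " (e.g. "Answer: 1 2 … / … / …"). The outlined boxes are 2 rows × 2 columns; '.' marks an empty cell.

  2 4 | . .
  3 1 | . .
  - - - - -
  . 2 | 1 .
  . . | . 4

Step 1. [r3c4∈{3}] only 3 remains possible at r3c4 ⇒ r3c4=3.
Step 2. [r2c3∈{2,4}] r2c3 is the only open cell in row 2 admitting 4. So r2c3=4.
Step 3. [r2c4∈{2}] r2c4 has the single candidate 2. So r2c4=2.
Step 4. [r4c3∈{2}] nothing but 2 survives at r4c3, so r4c3=2.
Step 5. [r3c1∈{4}] only 4 remains possible at r3c1, so r3c1=4.
Step 6. [r4c1∈{1}] r4c1 is down to just 1. So r4c1=1.
Step 7. [r1c3∈{3}] nothing but 3 survives at r1c3 ⇒ r1c3=3.
Step 8. [r1c4∈{1}] r1c4's peers cover all but 1, so r1c4=1.
Step 9. [r4c2∈{3}] r4c2 is down to just 3 ⇒ r4c2=3.

Answer: 2 4 3 1 / 3 1 4 2 / 4 2 1 3 / 1 3 2 4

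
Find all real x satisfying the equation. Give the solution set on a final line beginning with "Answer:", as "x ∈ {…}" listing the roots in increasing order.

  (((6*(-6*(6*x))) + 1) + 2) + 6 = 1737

Step 1. [(((6*(-6*(6*x))) + 1) + 2) + 6 = 1737] subtract 6: x sits inside (… + 6) ⇒ sub: ((6*(-6*(6*x))) + 1) + 2 = 1731.
Step 2. [((6*(-6*(6*x))) + 1) + 2 = 1731] +2 is outermost — subtract 2 both sides ⇒ sub: (6*(-6*(6*x))) + 1 = 1729.
Step 3. [(6*(-6*(6*x))) + 1 = 1729] +1 is outermost — subtract 1 both sides, so sub: 6*(-6*(6*x)) = 1728.
Step 4. [6*(-6*(6*x)) = 1728] 6·(inner) — divide through by 6, so div: -6*(6*x) = 288.
Step 5. [-6*(6*x) = 288] -6 out front; divide by -6. So div: 6*x = -48.
Step 6. [6*x = -48] leading coefficient 6: divide by 6. So div: x = -8.

Answer: x ∈ {-8}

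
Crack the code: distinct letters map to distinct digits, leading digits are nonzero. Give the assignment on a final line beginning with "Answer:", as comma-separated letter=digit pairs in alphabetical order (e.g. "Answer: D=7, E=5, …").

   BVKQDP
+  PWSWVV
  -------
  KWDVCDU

Step 1. [col 1: P + V ≡ U (mod 10)] several values work for U in column 1 (P + V ≡ U (mod 10), carry-in 0); try U=6 ⇒ U=6.
Step 2. [col 1: P + V ≡ U (mod 10)] P=7 is one option consistent with column 1 (P + V ≡ U (mod 10), carry-in 0) — take it. So P=7.
Step 3. [col 1: P + V ≡ U (mod 10)] column 1: given P=7, U=6, carry-in 0, and digits 6,7 already taken and all letters distinct, P+V≡U (mod 10) forces V=9 ⇒ V=9.
Step 4. [K] K is the leading digit of a 7-digit sum of two 6-digit numbers; the final carry is exactly 1. So K=1.
Step 5. [col 2: D + V ≡ D (mod 10)] column 2 (D + V ≡ D (mod 10), carry-in 1) doesn't pin D yet; pick D=2 and continue, so D=2.
Step 6. [col 3: Q + W ≡ C (mod 10)] no forcing yet in column 3 (carry-in 1); W=3 is free and consistent — try it ⇒ W=3.
Step 7. [col 3: Q + W ≡ C (mod 10)] no forcing yet in column 3 (carry-in 1); C=4 is free and consistent — try it, so C=4.
Step 8. [col 3: Q + W ≡ C (mod 10)] from column 3 (W=3, C=4, carry-in 1, digits 1,2,3,4,6,7,9 already taken and all letters distinct): Q must equal 0, so Q=0.
Step 9. [col 4: K + S ≡ V (mod 10)] in column 4 we have K+S≡V with carry-in 0; given K=1, V=9 and digits 0,1,2,3,4,6,7,9 already taken and all letters distinct, that pins S to 8 ⇒ S=8.
Step 10. [col 6: B + P ≡ W (mod 10)] in column 6 we have B+P≡W with carry-in 1; given P=7, W=3 and digits 0,1,2,3,4,6,7,8,9 already taken and all letters distinct, that pins B to 5, so B=5.

Answer: B=5, C=4, D=2, K=1, P=7, Q=0, S=8, U=6, V=9, W=3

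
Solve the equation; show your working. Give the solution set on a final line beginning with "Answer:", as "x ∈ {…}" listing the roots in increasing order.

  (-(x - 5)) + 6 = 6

Step 1. [(-(x - 5)) + 6 = 6] peel the +6: subtract 6 from each side, so sub: -(x - 5) = 0.
Step 2. [-(x - 5) = 0] flip signs both sides ⇒ neg: x - 5 = 0.
Step 3. [x - 5 = 0] the outer -5 inverts by adding 5, so sub: x = 5.

Answer: x ∈ {5}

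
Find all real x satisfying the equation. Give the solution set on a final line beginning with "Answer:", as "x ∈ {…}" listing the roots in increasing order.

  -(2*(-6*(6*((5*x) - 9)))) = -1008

Step 1. [-(2*(-6*(6*((5*x) - 9)))) = -1008] flip signs both sides. So neg: 2*(-6*(6*((5*x) - 9))) = 1008.
Step 2. [2*(-6*(6*((5*x) - 9))) = 1008] divide by the outer 2, so div: -6*(6*((5*x) - 9)) = 504.
Step 3. [-6*(6*((5*x) - 9)) = 504] divide by the outer -6 ⇒ div: 6*((5*x) - 9) = -84.
Step 4. [6*((5*x) - 9) = -84] LHS = 6·(…); ÷6 both sides, so div: (5*x) - 9 = -14.
Step 5. [(5*x) - 9 = -14] -9 is outermost — add 9 both sides. So sub: 5*x = -5.
Step 6. [5*x = -5] 5 out front; divide by 5, so div: x = -1.

Answer: x ∈ {-1}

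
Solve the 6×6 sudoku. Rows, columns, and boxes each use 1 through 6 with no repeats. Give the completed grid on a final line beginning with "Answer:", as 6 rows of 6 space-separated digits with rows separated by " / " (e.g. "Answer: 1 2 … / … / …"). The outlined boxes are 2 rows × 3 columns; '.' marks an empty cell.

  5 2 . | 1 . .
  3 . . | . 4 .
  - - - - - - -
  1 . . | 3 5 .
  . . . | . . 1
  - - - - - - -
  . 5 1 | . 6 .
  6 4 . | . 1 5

Step 1. [r2c3∈{6}] r2c3 is down to just 6, so r2c3=6.
Step 2. [r6c4∈{2}] r6c4 has the single candidate 2 ⇒ r6c4=2.
Step 3. [r4c1∈{2,4}] in col 1, 4 fits only at r4c1, so r4c1=4.
Step 4. [r3c6∈{2,4,6}] 4 has one home in row 3: r3c6. So r3c6=4.
Step 5. [r4c2∈{3,6}] 3 has one home in col 2: r4c2. So r4c2=3.
Step 6. [r4c5∈{2}] r4c5 is down to just 2, so r4c5=2.
Step 7. [r1c5∈{3}] r1c5 is down to just 3 ⇒ r1c5=3.
Step 8. [r6c3∈{3}] r6c3's peers cover all but 3 ⇒ r6c3=3.
Step 9. [r5c4∈{4}] r5c4 has the single candidate 4, so r5c4=4.
Step 10. [r3c2∈{6}] r3c2's peers cover all but 6. So r3c2=6.
Step 11. [r3c3∈{2}] r3c3's peers cover all but 2, so r3c3=2.
Step 12. [r1c6∈{6}] r1c6's peers cover all but 6, so r1c6=6.
Step 13. [r5c1∈{2}] r5c1's peers cover all but 2, so r5c1=2.
Step 14. [r5c6∈{3}] r5c6's peers cover all but 3. So r5c6=3.
Step 15. [r2c2∈{1}] r2c2 has the single candidate 1, so r2c2=1.
Step 16. [r1c3∈{4}] r1c3's peers cover all but 4, so r1c3=4.
Step 17. [r4c4∈{6}] nothing but 6 survives at r4c4. So r4c4=6.
Step 18. [r2c6∈{2}] nothing but 2 survives at r2c6 ⇒ r2c6=2.
Step 19. [r4c3∈{5}] only 5 remains possible at r4c3 ⇒ r4c3=5.
Step 20. [r2c4∈{5}] nothing but 5 survives at r2c4, so r2c4=5.

Answer: 5 2 4 1 3 6 / 3 1 6 5 4 2 / 1 6 2 3 5 4 / 4 3 5 6 2 1 / 2 5 1 4 6 3 / 6 4 3 2 1 5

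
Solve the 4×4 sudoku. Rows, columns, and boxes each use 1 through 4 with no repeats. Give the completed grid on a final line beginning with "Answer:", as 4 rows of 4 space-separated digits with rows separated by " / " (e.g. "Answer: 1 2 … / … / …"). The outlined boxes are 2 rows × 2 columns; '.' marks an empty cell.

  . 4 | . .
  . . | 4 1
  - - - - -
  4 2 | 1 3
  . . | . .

Step 1. [r2c2∈{3}] r2c2 has the single candidate 3. So r2c2=3.
Step 2. [r1c4∈{2}] r1c4 has the single candidate 2, so r1c4=2.
Step 3. [r1c1∈{1}] r1c1 has the single candidate 1, so r1c1=1.
Step 4. [r4c3∈{2}] only 2 remains possible at r4c3 ⇒ r4c3=2.
Step 5. [r4c1∈{3}] only 3 remains possible at r4c1. So r4c1=3.
Step 6. [r2c1∈{2}] r2c1 has the single candidate 2 ⇒ r2c1=2.
Step 7. [r4c4∈{4}] nothing but 4 survives at r4c4. So r4c4=4.
Step 8. [r1c3∈{3}] nothing but 3 survives at r1c3 ⇒ r1c3=3.
Step 9. [r4c2∈{1}] r4c2 has the single candidate 1 ⇒ r4c2=1.

Answer: 1 4 3 2 / 2 3 4 1 / 4 2 1 3 / 3 1 2 4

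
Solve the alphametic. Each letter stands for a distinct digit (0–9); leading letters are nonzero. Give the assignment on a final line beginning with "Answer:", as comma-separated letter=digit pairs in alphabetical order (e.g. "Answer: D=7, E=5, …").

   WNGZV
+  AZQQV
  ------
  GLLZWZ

Step 1. [col 1: V + V ≡ Z (mod 10)] several values work for V in column 1 (V + V ≡ Z (mod 10), carry-in 0); try V=9. So V=9.
Step 2. [col 1: V + V ≡ Z (mod 10)] column 1: given V=9, carry-in 0, and digits 9 already taken and all letters distinct, V+V≡Z (mod 10) forces Z=8, so Z=8.
Step 3. [col 2: Z + Q ≡ W (mod 10)] column 2 (Z + Q ≡ W (mod 10), carry-in 1) doesn't pin W yet; pick W=5 and continue, so W=5.
Step 4. [G] G is the leading digit of a 6-digit sum of two 5-digit numbers; the final carry is exactly 1, so G=1.
Step 5. [col 2: Z + Q ≡ W (mod 10)] from column 2 (Z=8, W=5, carry-in 1, digits 1,5,8,9 already taken and all letters distinct): Q must equal 6 ⇒ Q=6.
Step 6. [col 4: N + Z ≡ L (mod 10)] L=0 is one option consistent with column 4 (N + Z ≡ L (mod 10), carry-in 0) — take it ⇒ L=0.
Step 7. [col 4: N + Z ≡ L (mod 10)] from column 4 (Z=8, L=0, carry-in 0, digits 0,1,5,6,8,9 already taken and all letters distinct): N must equal 2 ⇒ N=2.
Step 8. [col 5: W + A ≡ L (mod 10)] from column 5 (W=5, L=0, carry-in 1, digits 0,1,2,5,6,8,9 already taken and all letters distinct): A must equal 4. So A=4.

Answer: A=4, G=1, L=0, N=2, Q=6, V=9, W=5, Z=8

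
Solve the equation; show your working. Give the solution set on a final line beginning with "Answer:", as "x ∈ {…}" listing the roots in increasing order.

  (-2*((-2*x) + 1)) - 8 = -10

Step 1. [(-2*((-2*x) + 1)) - 8 = -10] -2 | LHS and -2 | -10: pull -2 out. So factor: ((-2*x) + 1) + 4 = 5.
Step 2. [((-2*x) + 1) + 4 = 5] peel the +4: subtract 4 from each side. So sub: (-2*x) + 1 = 1.
Step 3. [(-2*x) + 1 = 1] peel the +1: subtract 1 from each side ⇒ sub: -2*x = 0.
Step 4. [-2*x = 0] -2 out front; divide by -2. So div: x = 0.

Answer: x ∈ {0}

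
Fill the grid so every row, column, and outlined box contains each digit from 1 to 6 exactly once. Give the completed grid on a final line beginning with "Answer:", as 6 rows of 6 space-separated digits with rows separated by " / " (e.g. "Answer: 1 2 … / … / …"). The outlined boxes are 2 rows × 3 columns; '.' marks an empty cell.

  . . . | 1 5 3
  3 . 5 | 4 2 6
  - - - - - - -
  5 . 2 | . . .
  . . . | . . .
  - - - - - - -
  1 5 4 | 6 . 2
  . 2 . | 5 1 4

Step 1. [r4c3∈{1,3,6}] across col 3, 1 lands solely at r4c3, so r4c3=1.
Step 2. [r3c4∈{3}] r3c4 has the single candidate 3. So r3c4=3.
Step 3. [r1c3∈{6}] r1c3 has the single candidate 6, so r1c3=6.
Step 4. [r1c2∈{4}] r1c2 is down to just 4 ⇒ r1c2=4.
Step 5. [r3c2∈{6}] r3c2 has the single candidate 6. So r3c2=6.
Step 6. [r3c5∈{4}] nothing but 4 survives at r3c5. So r3c5=4.
Step 7. [r4c5∈{6}] only 6 remains possible at r4c5. So r4c5=6.
Step 8. [r3c6∈{1}] r3c6's peers cover all but 1. So r3c6=1.
Step 9. [r4c2∈{3}] nothing but 3 survives at r4c2, so r4c2=3.
Step 10. [r4c4∈{2}] r4c4 has the single candidate 2 ⇒ r4c4=2.
Step 11. [r4c6∈{5}] r4c6's peers cover all but 5, so r4c6=5.
Step 12. [r5c5∈{3}] r5c5's peers cover all but 3 ⇒ r5c5=3.
Step 13. [r1c1∈{2}] r1c1 has the single candidate 2. So r1c1=2.
Step 14. [r2c2∈{1}] nothing but 1 survives at r2c2 ⇒ r2c2=1.
Step 15. [r4c1∈{4}] only 4 remains possible at r4c1, so r4c1=4.
Step 16. [r6c3∈{3}] r6c3 is down to just 3 ⇒ r6c3=3.
Step 17. [r6c1∈{6}] nothing but 6 survives at r6c1. So r6c1=6.

Answer: 2 4 6 1 5 3 / 3 1 5 4 2 6 / 5 6 2 3 4 1 / 4 3 1 2 6 5 / 1 5 4 6 3 2 / 6 2 3 5 1 4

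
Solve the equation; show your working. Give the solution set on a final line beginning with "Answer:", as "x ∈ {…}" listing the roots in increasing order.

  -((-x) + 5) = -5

Step 1. [-((-x) + 5) = -5] leading − — multiply by −1 ⇒ neg: (-x) + 5 = 5.
Step 2. [(-x) + 5 = 5] peel the +5: subtract 5 from each side, so sub: -x = 0.
Step 3. [-x = 0] leading − — multiply by −1 ⇒ neg: x = 0.

Answer: x ∈ {0}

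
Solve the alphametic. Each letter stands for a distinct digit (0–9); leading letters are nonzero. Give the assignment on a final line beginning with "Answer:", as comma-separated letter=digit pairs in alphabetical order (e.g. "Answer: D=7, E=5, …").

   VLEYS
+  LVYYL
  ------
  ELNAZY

Step 1. [col 1: S + L ≡ Y (mod 10)] several values work for Y in column 1 (S + L ≡ Y (mod 10), carry-in 0); try Y=2, so Y=2.
Step 2. [col 1: S + L ≡ Y (mod 10)] S=4 is one option consistent with column 1 (S + L ≡ Y (mod 10), carry-in 0) — take it. So S=4.
Step 3. [E] adding two 5-digit numbers gives at most 5+1 digits, and here it does — E is that final carry and must be 1, so E=1.
Step 4. [col 1: S + L ≡ Y (mod 10)] in column 1 we have S+L≡Y with carry-in 0; given S=4, Y=2 and digits 1,2,4 already taken and all letters distinct, that pins L to 8 ⇒ L=8.
Step 5. [col 2: Y + Y ≡ Z (mod 10)] column 2: given Y=2, carry-in 1, and digits 1,2,4,8 already taken and all letters distinct, Y+Y≡Z (mod 10) forces Z=5. So Z=5.
Step 6. [col 3: E + Y ≡ A (mod 10)] column 3 reads E+Y+carry(0)=A with E=1, Y=2; with digits 1,2,4,5,8 already taken and all letters distinct, the only value for A is 3. So A=3.
Step 7. [col 4: L + V ≡ N (mod 10)] column 4: given L=8, carry-in 0, and digits 1,2,3,4,5,8 already taken and all letters distinct, L+V≡N (mod 10) forces N=7, so N=7.
Step 8. [col 4: L + V ≡ N (mod 10)] column 4 reads L+V+carry(0)=N with L=8, N=7; with digits 1,2,3,4,5,7,8 already taken and all letters distinct, the only value for V is 9. So V=9.

Answer: A=3, E=1, L=8, N=7, S=4, V=9, Y=2, Z=5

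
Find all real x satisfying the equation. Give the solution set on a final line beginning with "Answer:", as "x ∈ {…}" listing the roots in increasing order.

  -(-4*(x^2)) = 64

Step 1. [-(-4*(x^2)) = 64] leading − — multiply by −1, so neg: -4*(x^2) = -64.
Step 2. [-4*(x^2) = -64] leading coefficient -4: divide by -4. So div: x^2 = 16.
Step 3. [x^2 = 16] √ both sides: 16 ≥ 0 gives two branches. So sqrt: x = 4 or -4.

Answer: x ∈ {-4, 4}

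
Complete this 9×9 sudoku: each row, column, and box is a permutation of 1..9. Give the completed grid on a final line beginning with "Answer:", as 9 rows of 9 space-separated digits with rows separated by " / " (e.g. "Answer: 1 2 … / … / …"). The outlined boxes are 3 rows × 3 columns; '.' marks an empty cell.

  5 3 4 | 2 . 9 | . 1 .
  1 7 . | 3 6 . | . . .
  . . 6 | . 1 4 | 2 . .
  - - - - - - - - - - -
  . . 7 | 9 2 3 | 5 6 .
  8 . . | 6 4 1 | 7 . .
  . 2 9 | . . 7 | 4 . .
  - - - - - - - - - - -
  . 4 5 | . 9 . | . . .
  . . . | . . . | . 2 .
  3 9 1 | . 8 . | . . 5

Step 1. [r4c9∈{1,8}] row 4 places 8 nowhere but r4c9. So r4c9=8.
Step 2. [r8c2∈{6,8}] in col 2, 6 fits only at r8c2. So r8c2=6.
Step 3. [r1c7∈{6,8}] across row 1, 8 lands solely at r1c7. So r1c7=8.
Step 4. [r6c8∈{3}] r6c8's peers cover all but 3. So r6c8=3.
Step 5. [r2c7∈{9}] nothing but 9 survives at r2c7. So r2c7=9.
Step 6. [r8c9∈{1,3,4,7,9}] row 8 places 9 nowhere but r8c9, so r8c9=9.
Step 7. [r8c4∈{1,4,5,7}] row 8 places 4 nowhere but r8c4. So r8c4=4.
Step 8. [r9c4∈{7}] only 7 remains possible at r9c4. So r9c4=7.
Step 9. [r9c7∈{6}] r9c7 is down to just 6, so r9c7=6.
Step 10. [r2c6∈{5,8}] across col 6, 8 lands solely at r2c6 ⇒ r2c6=8.
Step 11. [r8c7∈{1,3}] row 8 places 1 nowhere but r8c7, so r8c7=1.
Step 12. [r2c8∈{4,5}] across row 2, 5 lands solely at r2c8 ⇒ r2c8=5.
Step 13. [r3c8∈{7}] r3c8 has the single candidate 7. So r3c8=7.
Step 14. [r7c1∈{2,7}] in col 1, 2 fits only at r7c1 ⇒ r7c1=2.
Step 15. [r6c5∈{5}] r6c5's peers cover all but 5, so r6c5=5.
Step 16. [r7c7∈{3}] r7c7's peers cover all but 3, so r7c7=3.
Step 17. [r8c1∈{7}] only 7 remains possible at r8c1. So r8c1=7.
Step 18. [r9c8∈{4}] r9c8 is down to just 4. So r9c8=4.
Step 19. [r4c1∈{4}] r4c1 has the single candidate 4, so r4c1=4.
Step 20. [r5c2∈{5}] only 5 remains possible at r5c2 ⇒ r5c2=5.
Step 21. [r7c6∈{6}] r7c6 has the single candidate 6. So r7c6=6.
Step 22. [r3c1∈{9}] r3c1's peers cover all but 9 ⇒ r3c1=9.
Step 23. [r8c6∈{5}] r8c6 has the single candidate 5 ⇒ r8c6=5.
Step 24. [r8c5∈{3}] r8c5 is down to just 3, so r8c5=3.
Step 25. [r3c4∈{5}] r3c4 has the single candidate 5 ⇒ r3c4=5.
Step 26. [r4c2∈{1}] r4c2 has the single candidate 1 ⇒ r4c2=1.
Step 27. [r2c9∈{4}] nothing but 4 survives at r2c9 ⇒ r2c9=4.
Step 28. [r7c4∈{1}] r7c4 is down to just 1. So r7c4=1.
Step 29. [r3c2∈{8}] only 8 remains possible at r3c2. So r3c2=8.
Step 30. [r5c3∈{3}] nothing but 3 survives at r5c3 ⇒ r5c3=3.
Step 31. [r3c9∈{3}] r3c9 is down to just 3, so r3c9=3.
Step 32. [r7c8∈{8}] only 8 remains possible at r7c8, so r7c8=8.
Step 33. [r1c5∈{7}] r1c5 has the single candidate 7 ⇒ r1c5=7.
Step 34. [r5c9∈{2}] r5c9's peers cover all but 2 ⇒ r5c9=2.
Step 35. [r2c3∈{2}] r2c3 is down to just 2. So r2c3=2.
Step 36. [r9c6∈{2}] r9c6 is down to just 2 ⇒ r9c6=2.
Step 37. [r6c1∈{6}] r6c1 has the single candidate 6, so r6c1=6.
Step 38. [r7c9∈{7}] r7c9's peers cover all but 7 ⇒ r7c9=7.
Step 39. [r1c9∈{6}] r1c9's peers cover all but 6, so r1c9=6.
Step 40. [r6c9∈{1}] r6c9's peers cover all but 1. So r6c9=1.
Step 41. [r8c3∈{8}] r8c3's peers cover all but 8. So r8c3=8.
Step 42. [r5c8∈{9}] r5c8 is down to just 9. So r5c8=9.
Step 43. [r6c4∈{8}] nothing but 8 survives at r6c4, so r6c4=8.

Answer: 5 3 4 2 7 9 8 1 6 / 1 7 2 3 6 8 9 5 4 / 9 8 6 5 1 4 2 7 3 / 4 1 7 9 2 3 5 6 8 / 8 5 3 6 4 1 7 9 2 / 6 2 9 8 5 7 4 3 1 / 2 4 5 1 9 6 3 8 7 / 7 6 8 4 3 5 1 2 9 / 3 9 1 7 8 2 6 4 5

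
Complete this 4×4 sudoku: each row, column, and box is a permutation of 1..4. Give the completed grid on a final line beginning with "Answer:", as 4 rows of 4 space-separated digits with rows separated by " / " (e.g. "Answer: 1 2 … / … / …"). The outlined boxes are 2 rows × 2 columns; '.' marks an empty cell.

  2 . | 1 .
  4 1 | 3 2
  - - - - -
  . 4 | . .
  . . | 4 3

Step 1. [r4c1∈{1}] nothing but 1 survives at r4c1, so r4c1=1.
Step 2. [r3c4∈{1}] r3c4 has the single candidate 1. So r3c4=1.
Step 3. [r1c4∈{4}] only 4 remains possible at r1c4, so r1c4=4.
Step 4. [r3c3∈{2}] nothing but 2 survives at r3c3, so r3c3=2.
Step 5. [r1c2∈{3}] only 3 remains possible at r1c2 ⇒ r1c2=3.
Step 6. [r3c1∈{3}] nothing but 3 survives at r3c1 ⇒ r3c1=3.
Step 7. [r4c2∈{2}] r4c2's peers cover all but 2 ⇒ r4c2=2.

Answer: 2 3 1 4 / 4 1 3 2 / 3 4 2 1 / 1 2 4 3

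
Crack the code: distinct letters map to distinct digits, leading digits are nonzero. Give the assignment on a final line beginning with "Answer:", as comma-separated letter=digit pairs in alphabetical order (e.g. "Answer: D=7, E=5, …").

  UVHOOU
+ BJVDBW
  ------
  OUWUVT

Step 1. [col 1: U + W ≡ T (mod 10)] W=2 is one option consistent with column 1 (U + W ≡ T (mod 10), carry-in 0) — take it. So W=2.
Step 2. [col 1: U + W ≡ T (mod 10)] several values work for T in column 1 (U + W ≡ T (mod 10), carry-in 0); try T=7. So T=7.
Step 3. [col 1: U + W ≡ T (mod 10)] from column 1 (W=2, T=7, carry-in 0, digits 2,7 already taken and all letters distinct): U must equal 5 ⇒ U=5.
Step 4. [col 2: O + B ≡ V (mod 10)] V=1 is one option consistent with column 2 (O + B ≡ V (mod 10), carry-in 0) — take it, so V=1.
Step 5. [col 2: O + B ≡ V (mod 10)] several values work for O in column 2 (O + B ≡ V (mod 10), carry-in 0); try O=8. So O=8.
Step 6. [col 2: O + B ≡ V (mod 10)] column 2: given O=8, V=1, carry-in 0, and digits 1,2,5,7,8 already taken and all letters distinct, O+B≡V (mod 10) forces B=3. So B=3.
Step 7. [col 3: O + D ≡ U (mod 10)] column 3: given O=8, U=5, carry-in 1, and digits 1,2,3,5,7,8 already taken and all letters distinct, O+D≡U (mod 10) forces D=6, so D=6.
Step 8. [col 4: H + V ≡ W (mod 10)] from column 4 (V=1, W=2, carry-in 1, digits 1,2,3,5,6,7,8 already taken and all letters distinct): H must equal 0 ⇒ H=0.
Step 9. [col 5: V + J ≡ U (mod 10)] from column 5 (V=1, U=5, carry-in 0, digits 0,1,2,3,5,6,7,8 already taken and all letters distinct): J must equal 4. So J=4.

Answer: B=3, D=6, H=0, J=4, O=8, T=7, U=5, V=1, W=2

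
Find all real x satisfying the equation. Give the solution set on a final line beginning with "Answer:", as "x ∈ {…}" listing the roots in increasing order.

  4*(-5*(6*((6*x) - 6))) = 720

Step 1. [4*(-5*(6*((6*x) - 6))) = 720] divide by the outer 4. So div: -5*(6*((6*x) - 6)) = 180.
Step 2. [-5*(6*((6*x) - 6)) = 180] LHS = -5·(…); ÷-5 both sides. So div: 6*((6*x) - 6) = -36.
Step 3. [6*((6*x) - 6) = -36] LHS = 6·(…); ÷6 both sides ⇒ div: (6*x) - 6 = -6.
Step 4. [(6*x) - 6 = -6] peel the -6: add 6 from each side, so sub: 6*x = 0.
Step 5. [6*x = 0] divide by the outer 6 ⇒ div: x = 0.

Answer: x ∈ {0}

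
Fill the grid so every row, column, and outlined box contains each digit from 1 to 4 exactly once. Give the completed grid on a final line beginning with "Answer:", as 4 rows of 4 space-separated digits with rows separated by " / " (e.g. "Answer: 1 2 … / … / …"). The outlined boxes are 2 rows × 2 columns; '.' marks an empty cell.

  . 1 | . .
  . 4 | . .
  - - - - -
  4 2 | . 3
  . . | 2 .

Step 1. [r4c1∈{1,3}] 1 has one home in col 1: r4c1 ⇒ r4c1=1.
Step 2. [r1c3∈{3,4}] 4 has one home in col 3: r1c3 ⇒ r1c3=4.
Step 3. [r2c4∈{1,2}] r2c4 is the only open cell in col 4 admitting 1. So r2c4=1.
Step 4. [r2c1∈{2,3}] row 2 places 2 nowhere but r2c1, so r2c1=2.
Step 5. [r3c3∈{1}] r3c3's peers cover all but 1 ⇒ r3c3=1.
Step 6. [r2c3∈{3}] r2c3 has the single candidate 3, so r2c3=3.
Step 7. [r1c1∈{3}] nothing but 3 survives at r1c1. So r1c1=3.
Step 8. [r1c4∈{2}] r1c4 has the single candidate 2, so r1c4=2.
Step 9. [r4c4∈{4}] only 4 remains possible at r4c4. So r4c4=4.
Step 10. [r4c2∈{3}] only 3 remains possible at r4c2. So r4c2=3.

Answer: 3 1 4 2 / 2 4 3 1 / 4 2 1 3 / 1 3 2 4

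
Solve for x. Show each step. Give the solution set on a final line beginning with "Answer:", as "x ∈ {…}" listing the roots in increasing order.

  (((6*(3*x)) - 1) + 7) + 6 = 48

Step 1. [(((6*(3*x)) - 1) + 7) + 6 = 48] 6 comes off first (subtract 6), so sub: ((6*(3*x)) - 1) + 7 = 42.
Step 2. [((6*(3*x)) - 1) + 7 = 42] peel the +7: subtract 7 from each side. So sub: (6*(3*x)) - 1 = 35.
Step 3. [(6*(3*x)) - 1 = 35] add 1: x sits inside (… - 1). So sub: 6*(3*x) = 36.
Step 4. [6*(3*x) = 36] divide by the outer 6, so div: 3*x = 6.
Step 5. [3*x = 6] 3 out front; divide by 3 ⇒ div: x = 2.

Answer: x ∈ {2}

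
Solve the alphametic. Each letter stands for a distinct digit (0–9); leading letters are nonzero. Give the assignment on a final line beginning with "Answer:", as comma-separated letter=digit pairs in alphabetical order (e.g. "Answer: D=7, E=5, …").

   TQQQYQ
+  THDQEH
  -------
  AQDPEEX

Step 1. [A] the sum has 7 digits but both addends have 6; that extra leading digit A is the final carry, namely 1 ⇒ A=1.
Step 2. [col 1: Q + H ≡ X (mod 10)] several values work for X in column 1 (Q + H ≡ X (mod 10), carry-in 0); try X=3, so X=3.
Step 3. [col 1: Q + H ≡ X (mod 10)] Q=7 is one option consistent with column 1 (Q + H ≡ X (mod 10), carry-in 0) — take it, so Q=7.
Step 4. [col 1: Q + H ≡ X (mod 10)] column 1: given Q=7, X=3, carry-in 0, and digits 1,3,7 already taken and all letters distinct, Q+H≡X (mod 10) forces H=6 ⇒ H=6.
Step 5. [col 2: Y + E ≡ E (mod 10)] column 2 reads Y+E+carry(1)=E with nothing yet; with digits 1,3,6,7 already taken and all letters distinct, the only value for Y is 9, so Y=9.
Step 6. [col 2: Y + E ≡ E (mod 10)] no forcing yet in column 2 (carry-in 1); E=5 is free and consistent — try it, so E=5.
Step 7. [col 4: Q + D ≡ P (mod 10)] column 4 (Q + D ≡ P (mod 10), carry-in 1) doesn't pin P yet; pick P=2 and continue ⇒ P=2.
Step 8. [col 4: Q + D ≡ P (mod 10)] column 4: given Q=7, P=2, carry-in 1, and digits 1,2,3,5,6,7,9 already taken and all letters distinct, Q+D≡P (mod 10) forces D=4 ⇒ D=4.
Step 9. [col 6: T + T ≡ Q (mod 10)] in column 6 we have T+T≡Q with carry-in 1; given Q=7 and digits 1,2,3,4,5,6,7,9 already taken and all letters distinct, that pins T to 8 ⇒ T=8.

Answer: A=1, D=4, E=5, H=6, P=2, Q=7, T=8, X=3, Y=9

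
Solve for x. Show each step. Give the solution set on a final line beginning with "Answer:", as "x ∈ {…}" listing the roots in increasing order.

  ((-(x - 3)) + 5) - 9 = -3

Step 1. [((-(x - 3)) + 5) - 9 = -3] 9 comes off first (add 9) ⇒ sub: (-(x - 3)) + 5 = 6.
Step 2. [(-(x - 3)) + 5 = 6] 5 comes off first (subtract 5) ⇒ sub: -(x - 3) = 1.
Step 3. [-(x - 3) = 1] flip signs both sides. So neg: x - 3 = -1.
Step 4. [x - 3 = -1] -3 is outermost — add 3 both sides. So sub: x = 2.

Answer: x ∈ {2}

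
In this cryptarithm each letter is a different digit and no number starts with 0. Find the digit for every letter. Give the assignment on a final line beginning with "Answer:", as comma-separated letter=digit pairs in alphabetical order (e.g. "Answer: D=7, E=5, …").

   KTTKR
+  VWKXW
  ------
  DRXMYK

Step 1. [col 1: R + W ≡ K (mod 10)] column 1 (R + W ≡ K (mod 10), carry-in 0) doesn't pin W yet; pick W=3 and continue, so W=3.
Step 2. [D] the sum has 6 digits but both addends have 5; that extra leading digit D is the final carry, namely 1. So D=1.
Step 3. [col 1: R + W ≡ K (mod 10)] several values work for R in column 1 (R + W ≡ K (mod 10), carry-in 0); try R=4. So R=4.
Step 4. [col 1: R + W ≡ K (mod 10)] column 1: given R=4, W=3, carry-in 0, and digits 1,3,4 already taken and all letters distinct, R+W≡K (mod 10) forces K=7. So K=7.
Step 5. [col 2: K + X ≡ Y (mod 10)] column 2 (K + X ≡ Y (mod 10), carry-in 0) doesn't pin Y yet; pick Y=9 and continue, so Y=9.
Step 6. [col 2: K + X ≡ Y (mod 10)] column 2: given K=7, Y=9, carry-in 0, and digits 1,3,4,7,9 already taken and all letters distinct, K+X≡Y (mod 10) forces X=2 ⇒ X=2.
Step 7. [col 3: T + K ≡ M (mod 10)] column 3 reads T+K+carry(0)=M with K=7; with digits 1,2,3,4,7,9 already taken and all letters distinct, the only value for M is 5 ⇒ M=5.
Step 8. [col 3: T + K ≡ M (mod 10)] column 3: given K=7, M=5, carry-in 0, and digits 1,2,3,4,5,7,9 already taken and all letters distinct, T+K≡M (mod 10) forces T=8. So T=8.
Step 9. [col 5: K + V ≡ R (mod 10)] from column 5 (K=7, R=4, carry-in 1, digits 1,2,3,4,5,7,8,9 already taken and all letters distinct): V must equal 6 ⇒ V=6.

Answer: D=1, K=7, M=5, R=4, T=8, V=6, W=3, X=2, Y=9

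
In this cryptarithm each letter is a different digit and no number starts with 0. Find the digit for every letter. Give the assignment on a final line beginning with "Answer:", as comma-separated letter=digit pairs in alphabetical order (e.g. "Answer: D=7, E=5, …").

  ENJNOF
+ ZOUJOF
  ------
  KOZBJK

Step 1. [col 1: F + F ≡ K (mod 10)] F=4 is one option consistent with column 1 (F + F ≡ K (mod 10), carry-in 0) — take it. So F=4.
Step 2. [col 1: F + F ≡ K (mod 10)] column 1: given F=4, carry-in 0, and digits 4 already taken and all letters distinct, F+F≡K (mod 10) forces K=8. So K=8.
Step 3. [col 2: O + O ≡ J (mod 10)] O=6 is one option consistent with column 2 (O + O ≡ J (mod 10), carry-in 0) — take it. So O=6.
Step 4. [col 2: O + O ≡ J (mod 10)] from column 2 (O=6, carry-in 0, digits 4,6,8 already taken and all letters distinct): J must equal 2, so J=2.
Step 5. [col 3: N + J ≡ B (mod 10)] no forcing yet in column 3 (carry-in 1); B=3 is free and consistent — try it. So B=3.
Step 6. [col 3: N + J ≡ B (mod 10)] column 3: given J=2, B=3, carry-in 1, and digits 2,3,4,6,8 already taken and all letters distinct, N+J≡B (mod 10) forces N=0, so N=0.
Step 7. [col 4: J + U ≡ Z (mod 10)] Z=7 is one option consistent with column 4 (J + U ≡ Z (mod 10), carry-in 0) — take it, so Z=7.
Step 8. [col 4: J + U ≡ Z (mod 10)] in column 4 we have J+U≡Z with carry-in 0; given J=2, Z=7 and digits 0,2,3,4,6,7,8 already taken and all letters distinct, that pins U to 5. So U=5.
Step 9. [col 6: E + Z ≡ K (mod 10)] column 6 reads E+Z+carry(0)=K with Z=7, K=8; with digits 0,2,3,4,5,6,7,8 already taken and all letters distinct, the only value for E is 1. So E=1.

Answer: B=3, E=1, F=4, J=2, K=8, N=0, O=6, U=5, Z=7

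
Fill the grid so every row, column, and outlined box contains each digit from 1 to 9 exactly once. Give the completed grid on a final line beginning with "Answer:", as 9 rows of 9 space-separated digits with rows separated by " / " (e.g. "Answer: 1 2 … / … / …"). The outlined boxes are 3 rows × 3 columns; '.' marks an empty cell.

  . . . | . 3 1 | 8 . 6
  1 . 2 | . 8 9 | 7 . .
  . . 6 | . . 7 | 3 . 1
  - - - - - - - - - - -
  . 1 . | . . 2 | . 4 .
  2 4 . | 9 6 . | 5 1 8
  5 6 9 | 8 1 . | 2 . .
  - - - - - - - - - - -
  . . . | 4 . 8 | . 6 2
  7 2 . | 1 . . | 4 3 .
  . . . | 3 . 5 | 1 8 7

Step 1. [r9c2∈{9}] r9c2 has the single candidate 9. So r9c2=9.
Step 2. [r2c8∈{5}] r2c8's peers cover all but 5 ⇒ r2c8=5.
Step 3. [r3c5∈{2,4,5}] across col 5, 4 lands solely at r3c5. So r3c5=4.
Step 4. [r7c7∈{9}] r7c7 has the single candidate 9, so r7c7=9.
Step 5. [r7c1∈{3}] nothing but 3 survives at r7c1. So r7c1=3.
Step 6. [r7c2∈{5}] r7c2 has the single candidate 5 ⇒ r7c2=5.
Step 7. [r4c4∈{5,7}] col 4 places 7 nowhere but r4c4. So r4c4=7.
Step 8. [r1c3∈{4,5,7}] col 3 places 5 nowhere but r1c3, so r1c3=5.
Step 9. [r1c4∈{2}] r1c4's peers cover all but 2 ⇒ r1c4=2.
Step 10. [r5c6∈{3}] r5c6's peers cover all but 3 ⇒ r5c6=3.
Step 11. [r4c3∈{3,8}] r4c3 is the only open cell in col 3 admitting 3 ⇒ r4c3=3.
Step 12. [r1c1∈{4,9}] 4 has one home in row 1: r1c1 ⇒ r1c1=4.
Step 13. [r3c1∈{8,9}] col 1 places 9 nowhere but r3c1 ⇒ r3c1=9.
Step 14. [r4c1∈{8}] r4c1 has the single candidate 8, so r4c1=8.
Step 15. [r8c6∈{6}] r8c6 has the single candidate 6 ⇒ r8c6=6.
Step 16. [r7c5∈{7}] r7c5's peers cover all but 7 ⇒ r7c5=7.
Step 17. [r8c3∈{8}] r8c3 is down to just 8 ⇒ r8c3=8.
Step 18. [r2c4∈{6}] r2c4 is down to just 6 ⇒ r2c4=6.
Step 19. [r6c9∈{3}] nothing but 3 survives at r6c9 ⇒ r6c9=3.
Step 20. [r4c5∈{5}] r4c5 has the single candidate 5. So r4c5=5.
Step 21. [r4c7∈{6}] only 6 remains possible at r4c7, so r4c7=6.
Step 22. [r3c8∈{2}] only 2 remains possible at r3c8. So r3c8=2.
Step 23. [r9c1∈{6}] only 6 remains possible at r9c1. So r9c1=6.
Step 24. [r2c9∈{4}] r2c9's peers cover all but 4. So r2c9=4.
Step 25. [r6c8∈{7}] only 7 remains possible at r6c8, so r6c8=7.
Step 26. [r9c3∈{4}] nothing but 4 survives at r9c3 ⇒ r9c3=4.
Step 27. [r9c5∈{2}] r9c5 is down to just 2, so r9c5=2.
Step 28. [r3c4∈{5}] nothing but 5 survives at r3c4. So r3c4=5.
Step 29. [r8c5∈{9}] r8c5's peers cover all but 9 ⇒ r8c5=9.
Step 30. [r1c8∈{9}] r1c8 has the single candidate 9, so r1c8=9.
Step 31. [r4c9∈{9}] nothing but 9 survives at r4c9, so r4c9=9.
Step 32. [r6c6∈{4}] r6c6 has the single candidate 4, so r6c6=4.
Step 33. [r3c2∈{8}] r3c2 is down to just 8. So r3c2=8.
Step 34. [r7c3∈{1}] r7c3 has the single candidate 1 ⇒ r7c3=1.
Step 35. [r5c3∈{7}] r5c3's peers cover all but 7 ⇒ r5c3=7.
Step 36. [r2c2∈{3}] nothing but 3 survives at r2c2 ⇒ r2c2=3.
Step 37. [r1c2∈{7}] r1c2 has the single candidate 7, so r1c2=7.
Step 38. [r8c9∈{5}] nothing but 5 survives at r8c9, so r8c9=5.

Answer: 4 7 5 2 3 1 8 9 6 / 1 3 2 6 8 9 7 5 4 / 9 8 6 5 4 7 3 2 1 / 8 1 3 7 5 2 6 4 9 / 2 4 7 9 6 3 5 1 8 / 5 6 9 8 1 4 2 7 3 / 3 5 1 4 7 8 9 6 2 / 7 2 8 1 9 6 4 3 5 / 6 9 4 3 2 5 1 8 7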